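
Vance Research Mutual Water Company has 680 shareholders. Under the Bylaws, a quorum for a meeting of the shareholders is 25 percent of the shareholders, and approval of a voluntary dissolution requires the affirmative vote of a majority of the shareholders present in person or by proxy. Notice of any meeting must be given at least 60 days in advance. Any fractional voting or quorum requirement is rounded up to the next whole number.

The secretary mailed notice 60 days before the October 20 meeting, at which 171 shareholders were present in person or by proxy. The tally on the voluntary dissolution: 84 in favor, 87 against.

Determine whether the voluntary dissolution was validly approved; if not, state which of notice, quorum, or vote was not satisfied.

Notice: 60 days given; 60 required. Satisfied.
Quorum: 25% of 680 = 170; 171 present. Satisfied.
Vote: requires a majority of those present (171); a majority of 171 is 86, so 86 needed; 84 in favor. Not satisfied.

Invalid — vote requirement not satisfied.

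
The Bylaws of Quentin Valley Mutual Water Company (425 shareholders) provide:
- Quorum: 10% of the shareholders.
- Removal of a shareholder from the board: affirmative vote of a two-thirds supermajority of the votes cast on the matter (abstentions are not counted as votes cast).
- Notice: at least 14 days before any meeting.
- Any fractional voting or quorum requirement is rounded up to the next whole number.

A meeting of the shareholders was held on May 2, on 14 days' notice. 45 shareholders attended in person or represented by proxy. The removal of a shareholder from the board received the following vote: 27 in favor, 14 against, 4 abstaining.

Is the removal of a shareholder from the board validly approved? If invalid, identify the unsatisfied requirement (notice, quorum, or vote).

Invalid — vote requirement not satisfied.

Notice: 14 days given; 14 required. Satisfied.
Quorum: 10% of 425 = 42.50, rounded up to 43; 45 present. Satisfied.
Vote: requires two-thirds of the votes cast (45 − 4 abstaining = 41); 2/3 of 41 = 27.33, rounded up to 28, so 28 needed; 27 in favor. Not satisfied.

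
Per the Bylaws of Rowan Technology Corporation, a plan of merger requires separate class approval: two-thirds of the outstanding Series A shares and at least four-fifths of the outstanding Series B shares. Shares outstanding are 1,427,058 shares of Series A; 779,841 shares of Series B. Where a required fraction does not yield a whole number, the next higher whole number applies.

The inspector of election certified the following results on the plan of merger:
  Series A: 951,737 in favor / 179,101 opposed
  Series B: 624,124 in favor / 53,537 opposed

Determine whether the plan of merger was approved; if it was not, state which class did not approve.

Approved — every class gave the required vote.

Series A: 2/3 of 1427058 = 951372; 951,372 required, 951,737 in favor — approved.
Series B: 4/5 of 779841 = 623872.80, rounded up to 623873; 623,873 required, 624,124 in favor — approved.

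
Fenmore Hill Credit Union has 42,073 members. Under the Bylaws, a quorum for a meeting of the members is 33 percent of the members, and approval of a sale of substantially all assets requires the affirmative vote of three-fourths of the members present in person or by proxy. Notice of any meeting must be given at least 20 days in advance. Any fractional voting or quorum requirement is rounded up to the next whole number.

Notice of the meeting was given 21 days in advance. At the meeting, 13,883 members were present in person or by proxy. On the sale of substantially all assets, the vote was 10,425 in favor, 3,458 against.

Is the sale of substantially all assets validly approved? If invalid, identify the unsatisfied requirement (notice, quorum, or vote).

Invalid — quorum requirement not satisfied.

Notice: 21 days given; 20 required. Satisfied.
Quorum: 33% of 42,073 = 13,884.09, rounded up to 13,885; 13,883 present. Not satisfied.
Vote: requires three-fourths of those present (13,883); 3/4 of 13883 = 10412.25, rounded up to 10413, so 10,413 needed; 10,425 in favor. Satisfied.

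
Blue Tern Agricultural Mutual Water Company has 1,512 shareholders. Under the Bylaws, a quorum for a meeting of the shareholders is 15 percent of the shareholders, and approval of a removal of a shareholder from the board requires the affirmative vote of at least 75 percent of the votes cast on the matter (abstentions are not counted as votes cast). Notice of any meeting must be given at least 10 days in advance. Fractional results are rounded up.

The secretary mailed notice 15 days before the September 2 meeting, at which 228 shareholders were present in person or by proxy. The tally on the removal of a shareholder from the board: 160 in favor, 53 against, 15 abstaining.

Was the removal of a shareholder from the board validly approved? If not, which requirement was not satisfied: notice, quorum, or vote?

Notice: 15 days given; 10 required. Satisfied.
Quorum: 15% of 1,512 = 226.80, rounded up to 227; 228 present. Satisfied.
Vote: requires three-fourths of the votes cast (228 − 15 abstaining = 213); 3/4 of 213 = 159.75, rounded up to 160, so 160 needed; 160 in favor. Satisfied.

Valid — all requirements satisfied.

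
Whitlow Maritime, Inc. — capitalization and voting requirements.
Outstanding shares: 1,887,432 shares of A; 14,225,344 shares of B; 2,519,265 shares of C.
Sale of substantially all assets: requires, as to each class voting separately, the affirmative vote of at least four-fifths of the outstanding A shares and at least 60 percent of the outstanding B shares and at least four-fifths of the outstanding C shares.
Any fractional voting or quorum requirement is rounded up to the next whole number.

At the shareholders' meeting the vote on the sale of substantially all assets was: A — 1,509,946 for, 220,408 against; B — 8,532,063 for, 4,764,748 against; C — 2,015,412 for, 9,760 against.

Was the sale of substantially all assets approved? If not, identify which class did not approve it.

A: 4/5 of 1887432 = 1509945.60, rounded up to 1509946; 1,509,946 required, 1,509,946 in favor — approved.
B: 3/5 of 14225344 = 8535206.40, rounded up to 8535207; 8,535,207 required, 8,532,063 in favor — not approved.
C: 4/5 of 2519265 = 2015412; 2,015,412 required, 2,015,412 in favor — approved.

Not approved — the B shares did not give the required vote.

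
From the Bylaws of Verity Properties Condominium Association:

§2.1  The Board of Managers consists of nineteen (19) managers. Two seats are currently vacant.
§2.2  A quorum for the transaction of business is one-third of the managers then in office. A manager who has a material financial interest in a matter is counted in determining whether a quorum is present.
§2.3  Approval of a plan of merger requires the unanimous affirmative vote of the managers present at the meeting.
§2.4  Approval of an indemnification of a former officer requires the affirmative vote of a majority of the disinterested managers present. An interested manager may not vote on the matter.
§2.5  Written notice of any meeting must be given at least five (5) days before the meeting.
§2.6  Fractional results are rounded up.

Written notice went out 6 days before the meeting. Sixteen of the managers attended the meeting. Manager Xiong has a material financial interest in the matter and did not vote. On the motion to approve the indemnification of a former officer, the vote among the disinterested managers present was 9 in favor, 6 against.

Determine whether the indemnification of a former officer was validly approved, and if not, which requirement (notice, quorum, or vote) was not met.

Valid — all requirements satisfied.

Notice: 6 days given; 5 required (6 ≥ 5). Satisfied.
Quorum: 16 present (interested managers count toward quorum); quorum is 6. Satisfied.
Vote: the indemnification of a former officer requires a majority of the disinterested managers present (16 − 1 = 15). A majority of 15 is 8, so 8 affirmative votes are needed; 9 voted in favor. Satisfied.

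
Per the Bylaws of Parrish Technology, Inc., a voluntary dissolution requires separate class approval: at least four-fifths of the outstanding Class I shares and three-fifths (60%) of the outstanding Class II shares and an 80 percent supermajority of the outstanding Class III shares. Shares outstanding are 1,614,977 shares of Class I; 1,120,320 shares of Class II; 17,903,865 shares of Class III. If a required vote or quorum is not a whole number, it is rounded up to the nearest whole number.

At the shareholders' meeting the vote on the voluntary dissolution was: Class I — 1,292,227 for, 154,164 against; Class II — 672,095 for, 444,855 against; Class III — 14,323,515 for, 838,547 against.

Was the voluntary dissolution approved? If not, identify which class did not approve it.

Class I: 4/5 of 1614977 = 1291981.60, rounded up to 1291982; 1,291,982 required, 1,292,227 in favor — approved.
Class II: 3/5 of 1120320 = 672192; 672,192 required, 672,095 in favor — not approved.
Class III: 4/5 of 17903865 = 14323092; 14,323,092 required, 14,323,515 in favor — approved.

Not approved — the Class II shares did not give the required vote.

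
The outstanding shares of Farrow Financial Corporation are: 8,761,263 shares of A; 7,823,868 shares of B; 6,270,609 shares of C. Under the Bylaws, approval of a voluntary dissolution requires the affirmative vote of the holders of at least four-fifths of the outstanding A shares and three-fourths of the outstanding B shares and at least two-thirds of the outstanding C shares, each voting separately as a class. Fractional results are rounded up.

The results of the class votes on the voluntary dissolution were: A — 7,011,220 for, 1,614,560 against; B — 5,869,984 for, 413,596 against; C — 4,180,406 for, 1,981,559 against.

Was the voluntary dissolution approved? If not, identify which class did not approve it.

Approved — every class gave the required vote.

A: 4/5 of 8761263 = 7009010.40, rounded up to 7009011; 7,009,011 required, 7,011,220 in favor — approved.
B: 3/4 of 7823868 = 5867901; 5,867,901 required, 5,869,984 in favor — approved.
C: 2/3 of 6270609 = 4180406; 4,180,406 required, 4,180,406 in favor — approved.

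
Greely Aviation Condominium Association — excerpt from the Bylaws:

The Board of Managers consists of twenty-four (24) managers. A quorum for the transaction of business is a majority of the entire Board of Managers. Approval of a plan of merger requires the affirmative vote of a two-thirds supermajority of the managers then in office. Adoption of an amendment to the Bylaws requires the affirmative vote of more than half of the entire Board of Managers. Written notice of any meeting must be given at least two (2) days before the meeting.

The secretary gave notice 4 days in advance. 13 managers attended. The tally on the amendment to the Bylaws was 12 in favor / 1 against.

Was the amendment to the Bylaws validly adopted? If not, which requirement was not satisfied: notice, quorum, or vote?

Invalid — vote requirement not satisfied.

Notice: 4 days given; 2 required (4 ≥ 2). Satisfied.
Quorum: 13 present; quorum is 13. Satisfied.
Vote: the amendment to the Bylaws requires a majority of the entire Board of Managers (24). A majority of 24 is 13, so 13 affirmative votes are needed; 12 voted in favor. Not satisfied.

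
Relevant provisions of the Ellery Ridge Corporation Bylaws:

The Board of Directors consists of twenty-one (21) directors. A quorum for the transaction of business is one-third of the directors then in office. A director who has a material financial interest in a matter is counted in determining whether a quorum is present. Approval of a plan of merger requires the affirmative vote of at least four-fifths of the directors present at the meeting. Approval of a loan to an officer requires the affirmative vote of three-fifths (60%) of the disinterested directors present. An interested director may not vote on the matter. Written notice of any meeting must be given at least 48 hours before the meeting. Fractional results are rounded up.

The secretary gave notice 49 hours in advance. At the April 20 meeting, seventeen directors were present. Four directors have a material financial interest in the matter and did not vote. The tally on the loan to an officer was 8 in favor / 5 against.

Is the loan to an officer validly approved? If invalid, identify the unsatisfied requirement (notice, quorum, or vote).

Valid — all requirements satisfied.

Notice: 49 hours given; 48 required (49 ≥ 48). Satisfied.
Quorum: 17 present (interested directors count toward quorum); quorum is 7. Satisfied.
Vote: the loan to an officer requires three-fifths of the disinterested directors present (17 − 4 = 13). 3/5 of 13 = 7.80, rounded up to 8, so 8 affirmative votes are needed; 8 voted in favor. Satisfied.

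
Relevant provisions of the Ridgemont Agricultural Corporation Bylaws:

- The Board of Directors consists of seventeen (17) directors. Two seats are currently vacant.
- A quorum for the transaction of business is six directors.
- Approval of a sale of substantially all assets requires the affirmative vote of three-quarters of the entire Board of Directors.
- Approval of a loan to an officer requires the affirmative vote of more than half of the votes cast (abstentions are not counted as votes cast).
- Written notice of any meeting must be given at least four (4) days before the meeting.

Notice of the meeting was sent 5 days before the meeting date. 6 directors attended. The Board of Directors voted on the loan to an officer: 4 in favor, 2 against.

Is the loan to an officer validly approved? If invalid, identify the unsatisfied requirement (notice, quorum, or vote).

Notice: 5 days given; 4 required (5 ≥ 4). Satisfied.
Quorum: 6 present; quorum is 6. Satisfied.
Vote: the loan to an officer requires a majority of the votes cast (6). A majority of 6 is 4, so 4 affirmative votes are needed; 4 voted in favor. Satisfied.

Valid — all requirements satisfied.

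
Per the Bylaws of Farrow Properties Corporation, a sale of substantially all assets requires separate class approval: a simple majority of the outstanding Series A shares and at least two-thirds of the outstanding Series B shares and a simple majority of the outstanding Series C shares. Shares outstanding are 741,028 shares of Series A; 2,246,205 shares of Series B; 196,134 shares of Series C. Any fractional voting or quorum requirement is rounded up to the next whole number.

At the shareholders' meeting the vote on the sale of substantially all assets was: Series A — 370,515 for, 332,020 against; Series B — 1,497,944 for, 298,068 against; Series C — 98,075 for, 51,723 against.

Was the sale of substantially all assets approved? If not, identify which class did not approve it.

Series A: a majority of 741028 is 370515; 370,515 required, 370,515 in favor — approved.
Series B: 2/3 of 2246205 = 1497470; 1,497,470 required, 1,497,944 in favor — approved.
Series C: a majority of 196134 is 98068; 98,068 required, 98,075 in favor — approved.

Approved — every class gave the required vote.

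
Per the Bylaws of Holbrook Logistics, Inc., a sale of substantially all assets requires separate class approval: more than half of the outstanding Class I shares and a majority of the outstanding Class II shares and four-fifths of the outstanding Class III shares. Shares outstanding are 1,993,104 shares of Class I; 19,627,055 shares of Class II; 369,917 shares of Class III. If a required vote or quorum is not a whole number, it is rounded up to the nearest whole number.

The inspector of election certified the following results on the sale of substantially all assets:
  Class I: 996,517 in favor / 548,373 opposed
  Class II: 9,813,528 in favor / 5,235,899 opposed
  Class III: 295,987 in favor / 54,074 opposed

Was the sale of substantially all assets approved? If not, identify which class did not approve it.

Class I: a majority of 1993104 is 996553; 996,553 required, 996,517 in favor — not approved.
Class II: a majority of 19627055 is 9813528; 9,813,528 required, 9,813,528 in favor — approved.
Class III: 4/5 of 369917 = 295933.60, rounded up to 295934; 295,934 required, 295,987 in favor — approved.

Not approved — the Class I shares did not give the required vote.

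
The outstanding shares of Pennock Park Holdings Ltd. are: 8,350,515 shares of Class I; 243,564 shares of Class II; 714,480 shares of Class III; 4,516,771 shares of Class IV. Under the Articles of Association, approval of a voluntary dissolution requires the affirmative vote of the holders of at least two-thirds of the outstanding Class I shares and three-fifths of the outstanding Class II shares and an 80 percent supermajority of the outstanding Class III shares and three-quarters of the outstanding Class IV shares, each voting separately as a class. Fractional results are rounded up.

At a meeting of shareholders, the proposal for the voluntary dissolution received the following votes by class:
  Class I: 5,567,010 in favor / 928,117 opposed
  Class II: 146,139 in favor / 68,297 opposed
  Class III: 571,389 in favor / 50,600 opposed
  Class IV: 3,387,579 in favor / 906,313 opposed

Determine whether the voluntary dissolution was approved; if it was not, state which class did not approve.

Not approved — the Class III shares did not give the required vote.

Class I: 2/3 of 8350515 = 5567010; 5,567,010 required, 5,567,010 in favor — approved.
Class II: 3/5 of 243564 = 146138.40, rounded up to 146139; 146,139 required, 146,139 in favor — approved.
Class III: 4/5 of 714480 = 571584; 571,584 required, 571,389 in favor — not approved.
Class IV: 3/4 of 4516771 = 3387578.25, rounded up to 3387579; 3,387,579 required, 3,387,579 in favor — approved.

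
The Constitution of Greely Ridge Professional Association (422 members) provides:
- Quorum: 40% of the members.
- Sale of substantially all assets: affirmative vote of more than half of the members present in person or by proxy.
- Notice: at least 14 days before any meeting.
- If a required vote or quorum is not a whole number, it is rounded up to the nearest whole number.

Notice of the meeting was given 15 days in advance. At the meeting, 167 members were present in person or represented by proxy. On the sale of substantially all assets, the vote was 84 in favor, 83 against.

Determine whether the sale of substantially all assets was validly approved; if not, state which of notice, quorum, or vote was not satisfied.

Notice: 15 days given; 14 required. Satisfied.
Quorum: 40% of 422 = 168.80, rounded up to 169; 167 present. Not satisfied.
Vote: requires a majority of those present (167); a majority of 167 is 84, so 84 needed; 84 in favor. Satisfied.

Invalid — quorum requirement not satisfied.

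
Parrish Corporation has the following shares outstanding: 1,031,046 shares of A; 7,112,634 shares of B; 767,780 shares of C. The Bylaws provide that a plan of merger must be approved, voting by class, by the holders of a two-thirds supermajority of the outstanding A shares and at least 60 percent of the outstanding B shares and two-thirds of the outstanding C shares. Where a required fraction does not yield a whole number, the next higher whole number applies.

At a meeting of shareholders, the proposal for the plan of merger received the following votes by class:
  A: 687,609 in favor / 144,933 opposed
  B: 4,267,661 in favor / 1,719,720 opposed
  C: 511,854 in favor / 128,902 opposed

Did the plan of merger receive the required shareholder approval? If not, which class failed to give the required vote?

A: 2/3 of 1031046 = 687364; 687,364 required, 687,609 in favor — approved.
B: 3/5 of 7112634 = 4267580.40, rounded up to 4267581; 4,267,581 required, 4,267,661 in favor — approved.
C: 2/3 of 767780 = 511853.33, rounded up to 511854; 511,854 required, 511,854 in favor — approved.

Approved — every class gave the required vote.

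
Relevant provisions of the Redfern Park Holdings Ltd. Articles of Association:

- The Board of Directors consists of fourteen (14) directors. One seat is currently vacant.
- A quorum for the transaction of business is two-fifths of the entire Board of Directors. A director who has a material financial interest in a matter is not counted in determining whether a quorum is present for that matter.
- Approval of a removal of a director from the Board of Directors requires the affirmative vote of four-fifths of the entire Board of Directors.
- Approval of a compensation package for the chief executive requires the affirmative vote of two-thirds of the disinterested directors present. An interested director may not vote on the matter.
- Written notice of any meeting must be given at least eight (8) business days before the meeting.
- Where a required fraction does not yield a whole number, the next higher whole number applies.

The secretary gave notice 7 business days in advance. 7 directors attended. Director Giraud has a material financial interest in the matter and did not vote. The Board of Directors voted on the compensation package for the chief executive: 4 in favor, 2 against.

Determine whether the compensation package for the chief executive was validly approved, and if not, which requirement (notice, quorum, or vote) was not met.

Notice: 7 business days given; 8 required (7 < 8). Not satisfied.
Quorum: 7 present, but the 1 interested director does not count, leaving 6. Quorum is 6. Satisfied.
Vote: the compensation package for the chief executive requires two-thirds of the disinterested directors present (7 − 1 = 6). 2/3 of 6 = 4, so 4 affirmative votes are needed; 4 voted in favor. Satisfied.

Invalid — notice requirement not satisfied.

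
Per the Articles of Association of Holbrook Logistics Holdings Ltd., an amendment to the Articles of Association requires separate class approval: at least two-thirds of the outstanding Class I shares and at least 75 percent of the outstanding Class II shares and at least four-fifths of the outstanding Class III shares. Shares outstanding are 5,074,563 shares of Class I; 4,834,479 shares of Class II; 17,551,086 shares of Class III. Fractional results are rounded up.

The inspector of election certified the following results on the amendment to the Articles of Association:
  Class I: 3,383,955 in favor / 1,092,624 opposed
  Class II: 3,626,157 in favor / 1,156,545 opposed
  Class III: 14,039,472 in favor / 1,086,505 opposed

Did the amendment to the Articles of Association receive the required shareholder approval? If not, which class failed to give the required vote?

Not approved — the Class III shares did not give the required vote.

Class I: 2/3 of 5074563 = 3383042; 3,383,042 required, 3,383,955 in favor — approved.
Class II: 3/4 of 4834479 = 3625859.25, rounded up to 3625860; 3,625,860 required, 3,626,157 in favor — approved.
Class III: 4/5 of 17551086 = 14040868.80, rounded up to 14040869; 14,040,869 required, 14,039,472 in favor — not approved.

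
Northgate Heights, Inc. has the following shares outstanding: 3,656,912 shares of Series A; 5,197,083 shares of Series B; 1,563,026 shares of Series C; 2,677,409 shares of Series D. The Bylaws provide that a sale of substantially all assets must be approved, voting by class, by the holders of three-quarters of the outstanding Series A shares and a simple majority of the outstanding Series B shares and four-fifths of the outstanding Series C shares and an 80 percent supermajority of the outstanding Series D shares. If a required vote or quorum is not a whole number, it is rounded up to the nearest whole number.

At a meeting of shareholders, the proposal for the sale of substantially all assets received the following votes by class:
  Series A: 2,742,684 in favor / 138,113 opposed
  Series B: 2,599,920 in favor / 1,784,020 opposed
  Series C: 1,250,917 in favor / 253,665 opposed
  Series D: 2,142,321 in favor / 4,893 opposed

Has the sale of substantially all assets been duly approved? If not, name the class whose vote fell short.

Approved — every class gave the required vote.

Series A: 3/4 of 3656912 = 2742684; 2,742,684 required, 2,742,684 in favor — approved.
Series B: a majority of 5197083 is 2598542; 2,598,542 required, 2,599,920 in favor — approved.
Series C: 4/5 of 1563026 = 1250420.80, rounded up to 1250421; 1,250,421 required, 1,250,917 in favor — approved.
Series D: 4/5 of 2677409 = 2141927.20, rounded up to 2141928; 2,141,928 required, 2,142,321 in favor — approved.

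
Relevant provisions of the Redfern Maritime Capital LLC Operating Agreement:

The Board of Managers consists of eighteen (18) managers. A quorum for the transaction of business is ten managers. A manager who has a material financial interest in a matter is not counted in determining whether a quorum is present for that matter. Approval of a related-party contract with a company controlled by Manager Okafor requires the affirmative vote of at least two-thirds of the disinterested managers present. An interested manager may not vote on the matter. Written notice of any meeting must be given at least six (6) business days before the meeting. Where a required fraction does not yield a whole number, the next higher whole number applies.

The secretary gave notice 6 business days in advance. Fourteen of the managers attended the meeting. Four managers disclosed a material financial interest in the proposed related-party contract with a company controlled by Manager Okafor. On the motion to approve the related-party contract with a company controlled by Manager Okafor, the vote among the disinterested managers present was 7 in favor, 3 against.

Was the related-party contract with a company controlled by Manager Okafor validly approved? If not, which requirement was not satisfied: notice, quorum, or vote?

Notice: 6 business days given; 6 required (6 ≥ 6). Satisfied.
Quorum: 14 present, but the 4 interested managers do not count, leaving 10. Quorum is 10. Satisfied.
Vote: the related-party contract with a company controlled by Manager Okafor requires two-thirds of the disinterested managers present (14 − 4 = 10). 2/3 of 10 = 6.67, rounded up to 7, so 7 affirmative votes are needed; 7 voted in favor. Satisfied.

Valid — all requirements satisfied.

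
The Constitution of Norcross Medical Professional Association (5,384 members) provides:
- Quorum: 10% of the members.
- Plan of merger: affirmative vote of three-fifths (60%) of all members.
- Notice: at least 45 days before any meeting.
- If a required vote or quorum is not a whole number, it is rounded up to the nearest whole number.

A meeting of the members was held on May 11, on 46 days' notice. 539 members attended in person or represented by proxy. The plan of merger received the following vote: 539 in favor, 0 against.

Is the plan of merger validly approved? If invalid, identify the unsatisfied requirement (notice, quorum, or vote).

Invalid — vote requirement not satisfied.

Notice: 46 days given; 45 required. Satisfied.
Quorum: 10% of 5,384 = 538.40, rounded up to 539; 539 present. Satisfied.
Vote: requires three-fifths of all members (5,384); 3/5 of 5384 = 3230.40, rounded up to 3231, so 3,231 needed; 539 in favor. Not satisfied.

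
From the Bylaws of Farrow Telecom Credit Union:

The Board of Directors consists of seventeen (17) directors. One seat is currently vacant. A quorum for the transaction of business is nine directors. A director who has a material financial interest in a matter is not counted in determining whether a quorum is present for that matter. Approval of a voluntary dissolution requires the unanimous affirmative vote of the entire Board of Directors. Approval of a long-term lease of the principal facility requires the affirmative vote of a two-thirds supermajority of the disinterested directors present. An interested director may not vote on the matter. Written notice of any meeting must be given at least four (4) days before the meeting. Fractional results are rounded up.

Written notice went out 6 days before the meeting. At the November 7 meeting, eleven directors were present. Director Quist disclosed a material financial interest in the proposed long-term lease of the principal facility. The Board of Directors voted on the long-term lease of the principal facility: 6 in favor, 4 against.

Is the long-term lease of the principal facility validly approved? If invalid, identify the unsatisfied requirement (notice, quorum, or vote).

Invalid — vote requirement not satisfied.

Notice: 6 days given; 4 required (6 ≥ 4). Satisfied.
Quorum: 11 present, but the 1 interested director does not count, leaving 10. Quorum is 9. Satisfied.
Vote: the long-term lease of the principal facility requires two-thirds of the disinterested directors present (11 − 1 = 10). 2/3 of 10 = 6.67, rounded up to 7, so 7 affirmative votes are needed; 6 voted in favor. Not satisfied.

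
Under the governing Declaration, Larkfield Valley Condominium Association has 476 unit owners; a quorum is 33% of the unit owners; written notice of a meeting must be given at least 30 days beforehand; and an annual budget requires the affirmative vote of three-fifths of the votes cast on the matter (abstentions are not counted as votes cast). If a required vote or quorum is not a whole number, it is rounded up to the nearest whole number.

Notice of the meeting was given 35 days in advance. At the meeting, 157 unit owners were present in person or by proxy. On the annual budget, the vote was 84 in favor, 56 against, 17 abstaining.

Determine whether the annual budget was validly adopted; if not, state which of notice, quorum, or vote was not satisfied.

Invalid — quorum requirement not satisfied.

Notice: 35 days given; 30 required. Satisfied.
Quorum: 33% of 476 = 157.08, rounded up to 158; 157 present. Not satisfied.
Vote: requires three-fifths of the votes cast (157 − 17 abstaining = 140); 3/5 of 140 = 84, so 84 needed; 84 in favor. Satisfied.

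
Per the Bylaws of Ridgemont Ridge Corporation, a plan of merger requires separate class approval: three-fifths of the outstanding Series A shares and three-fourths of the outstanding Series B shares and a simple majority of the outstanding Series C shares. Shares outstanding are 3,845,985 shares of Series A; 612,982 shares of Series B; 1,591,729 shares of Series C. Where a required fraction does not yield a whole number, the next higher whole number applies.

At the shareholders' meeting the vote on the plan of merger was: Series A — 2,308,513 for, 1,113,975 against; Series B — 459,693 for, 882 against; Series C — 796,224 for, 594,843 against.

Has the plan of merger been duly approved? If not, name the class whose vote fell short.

Series A: 3/5 of 3845985 = 2307591; 2,307,591 required, 2,308,513 in favor — approved.
Series B: 3/4 of 612982 = 459736.50, rounded up to 459737; 459,737 required, 459,693 in favor — not approved.
Series C: a majority of 1591729 is 795865; 795,865 required, 796,224 in favor — approved.

Not approved — the Series B shares did not give the required vote.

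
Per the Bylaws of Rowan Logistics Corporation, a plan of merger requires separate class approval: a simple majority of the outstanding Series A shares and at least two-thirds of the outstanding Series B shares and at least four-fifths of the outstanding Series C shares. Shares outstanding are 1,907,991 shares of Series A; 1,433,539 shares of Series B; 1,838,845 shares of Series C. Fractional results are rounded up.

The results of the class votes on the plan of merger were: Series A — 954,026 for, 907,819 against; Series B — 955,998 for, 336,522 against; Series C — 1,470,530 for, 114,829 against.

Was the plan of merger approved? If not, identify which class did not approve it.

Series A: a majority of 1907991 is 953996; 953,996 required, 954,026 in favor — approved.
Series B: 2/3 of 1433539 = 955692.67, rounded up to 955693; 955,693 required, 955,998 in favor — approved.
Series C: 4/5 of 1838845 = 1471076; 1,471,076 required, 1,470,530 in favor — not approved.

Not approved — the Series C shares did not give the required vote.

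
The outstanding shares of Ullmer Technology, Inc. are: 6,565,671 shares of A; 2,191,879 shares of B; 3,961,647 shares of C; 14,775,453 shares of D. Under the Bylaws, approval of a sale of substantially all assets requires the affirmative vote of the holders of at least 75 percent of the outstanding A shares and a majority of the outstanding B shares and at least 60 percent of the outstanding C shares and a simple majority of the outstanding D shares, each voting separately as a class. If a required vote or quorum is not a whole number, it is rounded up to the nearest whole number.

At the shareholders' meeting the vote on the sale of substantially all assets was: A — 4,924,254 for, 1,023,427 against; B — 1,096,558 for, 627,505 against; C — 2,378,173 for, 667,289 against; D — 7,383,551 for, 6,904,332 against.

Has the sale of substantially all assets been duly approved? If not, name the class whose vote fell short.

Not approved — the D shares did not give the required vote.

A: 3/4 of 6565671 = 4924253.25, rounded up to 4924254; 4,924,254 required, 4,924,254 in favor — approved.
B: a majority of 2191879 is 1095940; 1,095,940 required, 1,096,558 in favor — approved.
C: 3/5 of 3961647 = 2376988.20, rounded up to 2376989; 2,376,989 required, 2,378,173 in favor — approved.
D: a majority of 14775453 is 7387727; 7,387,727 required, 7,383,551 in favor — not approved.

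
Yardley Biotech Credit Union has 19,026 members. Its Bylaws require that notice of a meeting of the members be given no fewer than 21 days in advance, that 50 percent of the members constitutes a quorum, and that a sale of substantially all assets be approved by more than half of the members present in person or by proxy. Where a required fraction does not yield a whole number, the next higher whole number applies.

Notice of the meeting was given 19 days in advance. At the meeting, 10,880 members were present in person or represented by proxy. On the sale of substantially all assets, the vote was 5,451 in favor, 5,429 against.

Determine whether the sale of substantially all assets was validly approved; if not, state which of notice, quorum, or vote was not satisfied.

Notice: 19 days given; 21 required. Not satisfied.
Quorum: 50% of 19,026 = 9,513; 10,880 present. Satisfied.
Vote: requires a majority of those present (10,880); a majority of 10880 is 5441, so 5,441 needed; 5,451 in favor. Satisfied.

Invalid — notice requirement not satisfied.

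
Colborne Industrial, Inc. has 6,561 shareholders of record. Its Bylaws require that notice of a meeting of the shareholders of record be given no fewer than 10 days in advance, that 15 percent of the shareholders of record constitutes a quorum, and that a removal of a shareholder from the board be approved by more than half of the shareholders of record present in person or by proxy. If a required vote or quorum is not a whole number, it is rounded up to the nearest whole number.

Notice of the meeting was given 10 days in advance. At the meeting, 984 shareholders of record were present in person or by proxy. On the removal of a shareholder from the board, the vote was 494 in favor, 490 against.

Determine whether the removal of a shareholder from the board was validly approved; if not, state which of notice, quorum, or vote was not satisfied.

Invalid — quorum requirement not satisfied.

Notice: 10 days given; 10 required. Satisfied.
Quorum: 15% of 6,561 = 984.15, rounded up to 985; 984 present. Not satisfied.
Vote: requires a majority of those present (984); a majority of 984 is 493, so 493 needed; 494 in favor. Satisfied.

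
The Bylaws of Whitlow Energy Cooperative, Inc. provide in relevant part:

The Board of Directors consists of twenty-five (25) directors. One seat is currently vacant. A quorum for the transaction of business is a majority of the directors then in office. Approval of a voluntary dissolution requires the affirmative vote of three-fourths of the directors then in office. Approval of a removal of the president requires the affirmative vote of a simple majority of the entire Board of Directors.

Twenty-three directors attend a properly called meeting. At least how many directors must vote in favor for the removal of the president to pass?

13

The removal of the president requires a majority of the entire Board of Directors (25).
A majority of 25 is 13.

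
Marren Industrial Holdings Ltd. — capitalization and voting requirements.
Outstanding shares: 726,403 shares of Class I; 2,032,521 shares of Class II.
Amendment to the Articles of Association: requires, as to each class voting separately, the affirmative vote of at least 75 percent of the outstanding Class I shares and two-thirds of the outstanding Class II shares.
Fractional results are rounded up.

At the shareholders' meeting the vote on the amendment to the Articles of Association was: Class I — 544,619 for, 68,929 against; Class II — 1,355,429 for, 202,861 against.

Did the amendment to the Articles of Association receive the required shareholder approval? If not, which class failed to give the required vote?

Class I: 3/4 of 726403 = 544802.25, rounded up to 544803; 544,803 required, 544,619 in favor — not approved.
Class II: 2/3 of 2032521 = 1355014; 1,355,014 required, 1,355,429 in favor — approved.

Not approved — the Class I shares did not give the required vote.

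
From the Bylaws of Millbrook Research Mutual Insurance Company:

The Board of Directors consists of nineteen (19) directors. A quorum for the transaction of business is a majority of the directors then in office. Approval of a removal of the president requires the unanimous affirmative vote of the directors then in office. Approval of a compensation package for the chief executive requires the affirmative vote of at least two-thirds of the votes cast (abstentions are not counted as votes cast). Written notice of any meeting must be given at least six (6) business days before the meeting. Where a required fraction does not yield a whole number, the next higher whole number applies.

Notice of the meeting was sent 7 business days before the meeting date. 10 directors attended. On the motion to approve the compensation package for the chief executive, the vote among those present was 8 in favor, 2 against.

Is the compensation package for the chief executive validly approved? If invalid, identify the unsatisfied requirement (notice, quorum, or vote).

Notice: 7 business days given; 6 required (7 ≥ 6). Satisfied.
Quorum: 10 present; quorum is 10. Satisfied.
Vote: the compensation package for the chief executive requires two-thirds of the votes cast (10). 2/3 of 10 = 6.67, rounded up to 7, so 7 affirmative votes are needed; 8 voted in favor. Satisfied.

Valid — all requirements satisfied.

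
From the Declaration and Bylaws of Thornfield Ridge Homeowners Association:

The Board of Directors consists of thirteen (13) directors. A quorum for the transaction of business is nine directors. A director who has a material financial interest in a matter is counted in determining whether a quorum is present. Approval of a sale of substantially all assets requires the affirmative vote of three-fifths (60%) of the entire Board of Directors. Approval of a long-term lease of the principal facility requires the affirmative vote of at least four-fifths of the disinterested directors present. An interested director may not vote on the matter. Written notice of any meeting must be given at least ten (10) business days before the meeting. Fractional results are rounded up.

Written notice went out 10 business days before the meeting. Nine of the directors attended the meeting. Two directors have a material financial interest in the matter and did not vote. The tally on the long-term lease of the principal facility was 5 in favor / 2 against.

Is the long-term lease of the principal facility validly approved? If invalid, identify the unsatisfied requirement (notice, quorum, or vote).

Notice: 10 business days given; 10 required (10 ≥ 10). Satisfied.
Quorum: 9 present (interested directors count toward quorum); quorum is 9. Satisfied.
Vote: the long-term lease of the principal facility requires four-fifths of the disinterested directors present (9 − 2 = 7). 4/5 of 7 = 5.60, rounded up to 6, so 6 affirmative votes are needed; 5 voted in favor. Not satisfied.

Invalid — vote requirement not satisfied.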